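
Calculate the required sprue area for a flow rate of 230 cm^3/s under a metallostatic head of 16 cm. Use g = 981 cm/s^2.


Formula: v = sqrt(2*g*h), A = Q/v
Velocity: v = sqrt(2 * 981 * 16) = sqrt(31392) = 177.1779 cm/s
Sprue area: A = Q / v = 230 / 177.1779 = 1.2981 cm^2

Answer: 1.2981 cm^2


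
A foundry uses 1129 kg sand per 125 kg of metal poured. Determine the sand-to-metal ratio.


Formula: Sand-to-Metal Ratio = W_sand / W_metal
Ratio = 1129 kg / 125 kg = 9.0320

Final answer: 9.0320


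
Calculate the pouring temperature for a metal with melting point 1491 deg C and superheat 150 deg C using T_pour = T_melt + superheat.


Formula: T_pour = T_melt + Superheat
T_pour = 1491 + 150 = 1641 deg C

Final answer: 1641 deg C


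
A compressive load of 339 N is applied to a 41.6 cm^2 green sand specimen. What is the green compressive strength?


Formula: Compressive Strength = Force / Area
Strength = 339 N / 41.6 cm^2 = 8.1490 N/cm^2

8.1490 N/cm^2


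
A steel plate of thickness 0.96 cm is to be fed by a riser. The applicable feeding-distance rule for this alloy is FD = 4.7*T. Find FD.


Formula: FD = 4.7 * T  (riser feeding-distance rule)
FD = 4.7 * 0.96 cm = 4.5120 cm

Final answer: 4.5120 cm


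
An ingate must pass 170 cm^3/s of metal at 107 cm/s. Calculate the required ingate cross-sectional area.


Formula: A_ingate = Q / v  (continuity equation)
A = 170 cm^3/s / 107 cm/s = 1.5888 cm^2

Answer: 1.5888 cm^2


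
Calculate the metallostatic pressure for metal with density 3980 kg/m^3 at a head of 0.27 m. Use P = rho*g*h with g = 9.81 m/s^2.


Formula: P = rho * g * h
rho * g = 3980 * 9.81 = 39043.8 N/m^3
P = 39043.8 * 0.27 = 10541.8260 Pa

Final answer: 10541.8260 Pa


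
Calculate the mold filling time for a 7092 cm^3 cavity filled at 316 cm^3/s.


Formula: t_fill = V_mold / Q_flow
t = 7092 cm^3 / 316 cm^3/s = 22.4430 s

22.4430 s


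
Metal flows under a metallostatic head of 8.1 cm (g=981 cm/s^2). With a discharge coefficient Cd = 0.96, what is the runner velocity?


Formula: v = Cd * sqrt(2 * g * h)  (Torricelli with discharge coefficient)
2*g*h = 2 * 981 * 8.1 = 15892.2 cm^2/s^2
sqrt(15892.2) = 126.06427 cm/s
v = 0.96 * 126.06427 = 121.0217 cm/s


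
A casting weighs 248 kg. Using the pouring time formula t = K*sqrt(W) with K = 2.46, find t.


Formula: t = K * sqrt(W)
sqrt(W) = sqrt(248) = 15.74802
t = 2.46 * 15.74802 = 38.7401 s

Answer: 38.7401 s


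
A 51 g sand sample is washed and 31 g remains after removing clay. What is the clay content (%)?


Formula: Clay% = (W_total - W_washed) / W_total * 100
Clay mass = 51 - 31 = 20 g
Clay% = 20 / 51 * 100 = 39.2157%


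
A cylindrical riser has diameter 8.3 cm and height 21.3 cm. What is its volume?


Formula: V = pi * (D/2)^2 * H  (cylinder volume)
Radius = D/2 = 8.3/2 = 4.15 cm
V = pi * 4.15^2 * 21.3 = 1152.4595 cm^3

Final answer: 1152.4595 cm^3


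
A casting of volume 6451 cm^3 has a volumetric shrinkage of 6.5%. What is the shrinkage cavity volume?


Formula: V_shrink = V_casting * shrinkage_pct / 100
V_shrink = 6451 cm^3 * 6.5 / 100 = 419.3150 cm^3

Final answer: 419.3150 cm^3


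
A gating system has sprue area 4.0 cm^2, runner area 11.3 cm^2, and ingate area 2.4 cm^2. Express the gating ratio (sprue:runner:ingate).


Sprue:Runner:Ingate = 1 : 11.3/4.0 : 2.4/4.0 = 1:2.83:0.60

Answer: 1:2.83:0.60


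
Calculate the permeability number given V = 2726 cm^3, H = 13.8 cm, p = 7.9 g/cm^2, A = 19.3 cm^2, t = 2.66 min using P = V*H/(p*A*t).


Formula: Permeability Number P = (V * H) / (p * A * t)
Numerator: V * H = 2726 * 13.8 = 37618.8
Denominator: p * A * t = 7.9 * 19.3 * 2.66 = 405.5702
P = 37618.8 / 405.5702 = 92.7553

Answer: 92.7553


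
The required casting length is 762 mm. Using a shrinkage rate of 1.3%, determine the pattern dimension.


Formula: L_pattern = L_casting * (1 + shrinkage_rate/100)
Shrinkage factor = 1 + 1.3/100 = 1.013
L_pattern = 762 mm * 1.013 = 771.9060 mm


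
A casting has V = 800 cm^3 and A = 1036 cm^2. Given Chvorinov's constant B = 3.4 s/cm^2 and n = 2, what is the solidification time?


Formula: t_s = B * (V/A)^n  (Chvorinov's rule, n=2)
Modulus M = V/A = 800/1036 = 0.772201 cm
M^2 = 0.772201^2 = 0.596294 cm^2
t_s = 3.4 * 0.596294 = 2.0274 s

2.0274 s


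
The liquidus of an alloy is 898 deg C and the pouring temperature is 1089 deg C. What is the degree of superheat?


Formula: Superheat = T_pour - T_melt
Superheat = 1089 - 898 = 191 deg C


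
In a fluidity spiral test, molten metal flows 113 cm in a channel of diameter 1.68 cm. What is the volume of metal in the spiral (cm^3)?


Formula: V = pi * (d/2)^2 * L  (cylinder volume)
Radius = 1.68/2 = 0.84 cm
V = pi * 0.84^2 * 113 = 250.4880 cm^3

250.4880 cm^3


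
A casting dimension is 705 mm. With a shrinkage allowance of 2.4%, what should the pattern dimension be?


Formula: L_pattern = L_casting * (1 + shrinkage_rate/100)
Shrinkage factor = 1 + 2.4/100 = 1.024
L_pattern = 705 mm * 1.024 = 721.9200 mm

Answer: 721.9200 mm


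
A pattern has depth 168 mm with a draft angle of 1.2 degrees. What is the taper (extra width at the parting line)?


Formula: taper = depth * tan(draft_angle)
tan(1.2 deg) = 0.0209470
taper = 168 mm * 0.0209470 = 3.5191 mm

Final answer: 3.5191 mm


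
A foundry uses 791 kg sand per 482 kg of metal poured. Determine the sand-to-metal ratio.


Formula: Sand-to-Metal Ratio = W_sand / W_metal
Ratio = 791 kg / 482 kg = 1.6411

1.6411


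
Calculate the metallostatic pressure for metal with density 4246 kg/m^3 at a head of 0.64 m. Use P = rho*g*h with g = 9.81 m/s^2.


Formula: P = rho * g * h
rho * g = 4246 * 9.81 = 41653.26 N/m^3
P = 41653.26 * 0.64 = 26658.0864 Pa


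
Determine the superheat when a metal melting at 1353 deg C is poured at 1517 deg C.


Formula: Superheat = T_pour - T_melt
Superheat = 1517 - 1353 = 164 deg C

Final answer: 164 deg C


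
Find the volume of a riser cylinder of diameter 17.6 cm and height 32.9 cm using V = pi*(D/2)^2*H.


Formula: V = pi * (D/2)^2 * H  (cylinder volume)
Radius = D/2 = 17.6/2 = 8.8 cm
V = pi * 8.8^2 * 32.9 = 8004.0744 cm^3

Final answer: 8004.0744 cm^3


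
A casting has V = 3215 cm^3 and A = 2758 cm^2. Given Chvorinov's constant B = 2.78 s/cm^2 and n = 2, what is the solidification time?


Formula: t_s = B * (V/A)^n  (Chvorinov's rule, n=2)
Modulus M = V/A = 3215/2758 = 1.165700 cm
M^2 = 1.165700^2 = 1.358856 cm^2
t_s = 2.78 * 1.358856 = 3.7776 s


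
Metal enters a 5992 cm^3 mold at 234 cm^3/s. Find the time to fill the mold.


Formula: t_fill = V_mold / Q_flow
t = 5992 cm^3 / 234 cm^3/s = 25.6068 s


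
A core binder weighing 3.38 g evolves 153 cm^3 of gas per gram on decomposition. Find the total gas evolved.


Formula: V_gas = W_binder * gas_evolution_rate
V = 3.38 g * 153 cm^3/g = 517.1400 cm^3


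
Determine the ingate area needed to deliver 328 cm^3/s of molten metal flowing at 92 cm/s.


Formula: A_ingate = Q / v  (continuity equation)
A = 328 cm^3/s / 92 cm/s = 3.5652 cm^2

Final answer: 3.5652 cm^2


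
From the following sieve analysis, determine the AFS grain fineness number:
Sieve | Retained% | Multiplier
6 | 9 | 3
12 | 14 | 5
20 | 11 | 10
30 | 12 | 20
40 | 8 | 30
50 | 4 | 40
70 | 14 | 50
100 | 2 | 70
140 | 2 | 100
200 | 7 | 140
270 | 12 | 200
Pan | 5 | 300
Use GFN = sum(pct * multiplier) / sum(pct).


Formula: GFN = sum(pct * multiplier) / sum(pct)
sum(pct * multiplier) = 6767
sum(pct) = 100
GFN = 6767 / 100 = 67.67


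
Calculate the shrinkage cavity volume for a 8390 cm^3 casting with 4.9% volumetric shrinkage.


Formula: V_shrink = V_casting * shrinkage_pct / 100
V_shrink = 8390 cm^3 * 4.9 / 100 = 411.1100 cm^3

Answer: 411.1100 cm^3


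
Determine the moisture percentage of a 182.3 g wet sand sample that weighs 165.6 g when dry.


Formula: MC = (W_wet - W_dry) / W_wet * 100
Water mass = 182.3 - 165.6 = 16.7 g
MC = 16.7 / 182.3 * 100 = 9.1607%

Answer: 9.1607%


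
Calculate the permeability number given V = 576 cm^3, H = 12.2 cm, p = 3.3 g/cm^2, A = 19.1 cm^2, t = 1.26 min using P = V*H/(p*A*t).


Formula: Permeability Number P = (V * H) / (p * A * t)
Numerator: V * H = 576 * 12.2 = 7027.2
Denominator: p * A * t = 3.3 * 19.1 * 1.26 = 79.4178
P = 7027.2 / 79.4178 = 88.4839

88.4839


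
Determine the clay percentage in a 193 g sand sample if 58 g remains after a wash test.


Formula: Clay% = (W_total - W_washed) / W_total * 100
Clay mass = 193 - 58 = 135 g
Clay% = 135 / 193 * 100 = 69.9482%

69.9482%


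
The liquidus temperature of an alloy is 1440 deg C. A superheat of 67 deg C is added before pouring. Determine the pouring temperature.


Formula: T_pour = T_melt + Superheat
T_pour = 1440 + 67 = 1507 deg C

1507 deg C


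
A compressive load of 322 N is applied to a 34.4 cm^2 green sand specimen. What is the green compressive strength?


Formula: Compressive Strength = Force / Area
Strength = 322 N / 34.4 cm^2 = 9.3605 N/cm^2

9.3605 N/cm^2


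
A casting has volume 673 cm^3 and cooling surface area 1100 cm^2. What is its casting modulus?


Formula: Casting Modulus M = V / A
M = 673 cm^3 / 1100 cm^2 = 0.6118 cm


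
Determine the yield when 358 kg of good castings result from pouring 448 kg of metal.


Formula: Casting Yield = (W_good / W_total) * 100
Yield = (358 kg / 448 kg) * 100 = 79.9107%


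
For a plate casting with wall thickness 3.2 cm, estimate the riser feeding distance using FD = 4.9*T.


Formula: FD = 4.9 * T  (riser feeding-distance rule)
FD = 4.9 * 3.2 cm = 15.6800 cm

15.6800 cm


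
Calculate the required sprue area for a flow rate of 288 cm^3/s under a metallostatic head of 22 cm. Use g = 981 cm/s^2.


Formula: v = sqrt(2*g*h), A = Q/v
Velocity: v = sqrt(2 * 981 * 22) = sqrt(43164) = 207.7595 cm/s
Sprue area: A = Q / v = 288 / 207.7595 = 1.3862 cm^2


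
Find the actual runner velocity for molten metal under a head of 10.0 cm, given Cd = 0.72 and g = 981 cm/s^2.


Formula: v = Cd * sqrt(2 * g * h)  (Torricelli with discharge coefficient)
2*g*h = 2 * 981 * 10.0 = 19620.0 cm^2/s^2
sqrt(19620.0) = 140.07141 cm/s
v = 0.72 * 140.07141 = 100.8514 cm/s


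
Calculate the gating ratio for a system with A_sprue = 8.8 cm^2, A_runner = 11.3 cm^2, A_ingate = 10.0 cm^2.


Sprue:Runner:Ingate = 1 : 11.3/8.8 : 10.0/8.8 = 1:1.28:1.14


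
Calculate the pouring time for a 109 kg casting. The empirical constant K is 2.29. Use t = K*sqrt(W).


Formula: t = K * sqrt(W)
sqrt(W) = sqrt(109) = 10.44031
t = 2.29 * 10.44031 = 23.9083 s

23.9083 s


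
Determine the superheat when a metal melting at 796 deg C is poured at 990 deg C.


Formula: Superheat = T_pour - T_melt
Superheat = 990 - 796 = 194 deg C

194 deg C


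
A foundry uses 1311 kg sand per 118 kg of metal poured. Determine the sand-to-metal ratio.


Formula: Sand-to-Metal Ratio = W_sand / W_metal
Ratio = 1311 kg / 118 kg = 11.1102

11.1102


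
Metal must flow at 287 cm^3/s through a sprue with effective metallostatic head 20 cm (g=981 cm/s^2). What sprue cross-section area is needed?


Formula: v = sqrt(2*g*h), A = Q/v
Velocity: v = sqrt(2 * 981 * 20) = sqrt(39240) = 198.0909 cm/s
Sprue area: A = Q / v = 287 / 198.0909 = 1.4488 cm^2


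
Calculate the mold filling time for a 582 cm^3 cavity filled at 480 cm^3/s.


Formula: t_fill = V_mold / Q_flow
t = 582 cm^3 / 480 cm^3/s = 1.2125 s


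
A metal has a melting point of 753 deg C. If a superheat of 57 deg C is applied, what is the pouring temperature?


Formula: T_pour = T_melt + Superheat
T_pour = 753 + 57 = 810 deg C

Final answer: 810 deg C


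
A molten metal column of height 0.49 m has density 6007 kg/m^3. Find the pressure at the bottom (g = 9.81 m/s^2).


Formula: P = rho * g * h
rho * g = 6007 * 9.81 = 58928.67 N/m^3
P = 58928.67 * 0.49 = 28875.0483 Pa

28875.0483 Pa


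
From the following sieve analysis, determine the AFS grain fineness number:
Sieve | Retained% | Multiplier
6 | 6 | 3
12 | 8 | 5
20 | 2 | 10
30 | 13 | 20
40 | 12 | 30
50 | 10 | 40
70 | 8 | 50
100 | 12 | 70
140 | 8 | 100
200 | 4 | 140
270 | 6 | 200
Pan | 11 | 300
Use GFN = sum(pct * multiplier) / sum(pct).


Formula: GFN = sum(pct * multiplier) / sum(pct)
sum(pct * multiplier) = 8198
sum(pct) = 100
GFN = 8198 / 100 = 81.98

Final answer: 81.98


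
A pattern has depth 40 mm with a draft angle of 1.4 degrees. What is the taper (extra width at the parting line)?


Formula: taper = depth * tan(draft_angle)
tan(1.4 deg) = 0.0244395
taper = 40 mm * 0.0244395 = 0.9776 mm

0.9776 mm


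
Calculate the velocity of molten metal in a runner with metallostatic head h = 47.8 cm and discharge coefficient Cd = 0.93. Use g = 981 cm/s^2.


Formula: v = Cd * sqrt(2 * g * h)  (Torricelli with discharge coefficient)
2*g*h = 2 * 981 * 47.8 = 93783.6 cm^2/s^2
sqrt(93783.6) = 306.24108 cm/s
v = 0.93 * 306.24108 = 284.8042 cm/s

Answer: 284.8042 cm/s


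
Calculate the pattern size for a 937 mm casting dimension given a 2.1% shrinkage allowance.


Formula: L_pattern = L_casting * (1 + shrinkage_rate/100)
Shrinkage factor = 1 + 2.1/100 = 1.021
L_pattern = 937 mm * 1.021 = 956.6770 mm

Final answer: 956.6770 mm


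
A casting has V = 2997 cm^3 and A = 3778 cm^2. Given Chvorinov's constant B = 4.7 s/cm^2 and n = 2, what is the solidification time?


Formula: t_s = B * (V/A)^n  (Chvorinov's rule, n=2)
Modulus M = V/A = 2997/3778 = 0.793277 cm
M^2 = 0.793277^2 = 0.629288 cm^2
t_s = 4.7 * 0.629288 = 2.9577 s

2.9577 s


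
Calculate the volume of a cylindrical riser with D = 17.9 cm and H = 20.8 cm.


Formula: V = pi * (D/2)^2 * H  (cylinder volume)
Radius = D/2 = 17.9/2 = 8.95 cm
V = pi * 8.95^2 * 20.8 = 5234.3081 cm^3

Answer: 5234.3081 cm^3


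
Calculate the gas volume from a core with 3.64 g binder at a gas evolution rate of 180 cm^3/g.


Formula: V_gas = W_binder * gas_evolution_rate
V = 3.64 g * 180 cm^3/g = 655.2000 cm^3

655.2000 cm^3


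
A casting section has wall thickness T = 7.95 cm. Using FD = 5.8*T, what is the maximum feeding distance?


Formula: FD = 5.8 * T  (riser feeding-distance rule)
FD = 5.8 * 7.95 cm = 46.1100 cm


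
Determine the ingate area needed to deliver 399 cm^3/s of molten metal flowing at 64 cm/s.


Formula: A_ingate = Q / v  (continuity equation)
A = 399 cm^3/s / 64 cm/s = 6.2344 cm^2

6.2344 cm^2


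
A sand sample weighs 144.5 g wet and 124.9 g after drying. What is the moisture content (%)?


Formula: MC = (W_wet - W_dry) / W_wet * 100
Water mass = 144.5 - 124.9 = 19.6 g
MC = 19.6 / 144.5 * 100 = 13.5640%

Final answer: 13.5640%


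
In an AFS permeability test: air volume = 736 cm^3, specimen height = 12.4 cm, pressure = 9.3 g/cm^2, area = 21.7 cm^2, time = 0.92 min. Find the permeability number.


Formula: Permeability Number P = (V * H) / (p * A * t)
Numerator: V * H = 736 * 12.4 = 9126.4
Denominator: p * A * t = 9.3 * 21.7 * 0.92 = 185.6652
P = 9126.4 / 185.6652 = 49.1551


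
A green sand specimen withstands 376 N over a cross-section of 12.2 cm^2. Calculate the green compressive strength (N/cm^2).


Formula: Compressive Strength = Force / Area
Strength = 376 N / 12.2 cm^2 = 30.8197 N/cm^2

Final answer: 30.8197 N/cm^2


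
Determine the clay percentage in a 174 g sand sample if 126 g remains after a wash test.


Formula: Clay% = (W_total - W_washed) / W_total * 100
Clay mass = 174 - 126 = 48 g
Clay% = 48 / 174 * 100 = 27.5862%

Final answer: 27.5862%


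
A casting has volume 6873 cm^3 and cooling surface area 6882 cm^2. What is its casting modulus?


Formula: Casting Modulus M = V / A
M = 6873 cm^3 / 6882 cm^2 = 0.9987 cm


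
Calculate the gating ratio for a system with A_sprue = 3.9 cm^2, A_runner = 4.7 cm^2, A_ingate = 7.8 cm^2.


Sprue:Runner:Ingate = 1 : 4.7/3.9 : 7.8/3.9 = 1:1.21:2.00

Answer: 1:1.21:2.00


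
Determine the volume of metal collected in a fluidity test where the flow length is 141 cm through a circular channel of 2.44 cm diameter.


Formula: V = pi * (d/2)^2 * L  (cylinder volume)
Radius = 2.44/2 = 1.22 cm
V = pi * 1.22^2 * 141 = 659.3085 cm^3


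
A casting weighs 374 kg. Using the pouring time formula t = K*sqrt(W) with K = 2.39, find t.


Formula: t = K * sqrt(W)
sqrt(W) = sqrt(374) = 19.33908
t = 2.39 * 19.33908 = 46.2204 s


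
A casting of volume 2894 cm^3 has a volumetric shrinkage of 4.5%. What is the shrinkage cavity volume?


Formula: V_shrink = V_casting * shrinkage_pct / 100
V_shrink = 2894 cm^3 * 4.5 / 100 = 130.2300 cm^3

Final answer: 130.2300 cm^3


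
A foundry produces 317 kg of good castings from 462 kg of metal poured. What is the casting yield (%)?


Formula: Casting Yield = (W_good / W_total) * 100
Yield = (317 kg / 462 kg) * 100 = 68.6147%

Final answer: 68.6147%


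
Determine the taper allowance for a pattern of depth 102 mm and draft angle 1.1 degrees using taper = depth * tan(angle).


Formula: taper = depth * tan(draft_angle)
tan(1.1 deg) = 0.0192010
taper = 102 mm * 0.0192010 = 1.9585 mm

Final answer: 1.9585 mm


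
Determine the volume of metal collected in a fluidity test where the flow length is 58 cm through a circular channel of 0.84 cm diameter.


Formula: V = pi * (d/2)^2 * L  (cylinder volume)
Radius = 0.84/2 = 0.42 cm
V = pi * 0.42^2 * 58 = 32.1423 cm^3


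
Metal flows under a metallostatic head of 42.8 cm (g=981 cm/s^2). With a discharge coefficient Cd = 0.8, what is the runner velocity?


Formula: v = Cd * sqrt(2 * g * h)  (Torricelli with discharge coefficient)
2*g*h = 2 * 981 * 42.8 = 83973.6 cm^2/s^2
sqrt(83973.6) = 289.78199 cm/s
v = 0.8 * 289.78199 = 231.8256 cm/s

231.8256 cm/s


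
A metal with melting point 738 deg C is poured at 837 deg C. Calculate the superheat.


Formula: Superheat = T_pour - T_melt
Superheat = 837 - 738 = 99 deg C

Answer: 99 deg C


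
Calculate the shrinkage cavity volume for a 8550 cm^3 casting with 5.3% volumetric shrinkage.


Formula: V_shrink = V_casting * shrinkage_pct / 100
V_shrink = 8550 cm^3 * 5.3 / 100 = 453.1500 cm^3


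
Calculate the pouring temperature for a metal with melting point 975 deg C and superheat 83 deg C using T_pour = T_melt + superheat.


Formula: T_pour = T_melt + Superheat
T_pour = 975 + 83 = 1058 deg C


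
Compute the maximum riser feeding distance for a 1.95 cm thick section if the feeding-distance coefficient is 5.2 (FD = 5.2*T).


Formula: FD = 5.2 * T  (riser feeding-distance rule)
FD = 5.2 * 1.95 cm = 10.1400 cm

10.1400 cm


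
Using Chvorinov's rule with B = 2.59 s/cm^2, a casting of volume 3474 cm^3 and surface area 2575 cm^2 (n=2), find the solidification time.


Formula: t_s = B * (V/A)^n  (Chvorinov's rule, n=2)
Modulus M = V/A = 3474/2575 = 1.349126 cm
M^2 = 1.349126^2 = 1.820141 cm^2
t_s = 2.59 * 1.820141 = 4.7142 s

Answer: 4.7142 s


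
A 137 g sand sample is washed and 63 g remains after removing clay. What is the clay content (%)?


Formula: Clay% = (W_total - W_washed) / W_total * 100
Clay mass = 137 - 63 = 74 g
Clay% = 74 / 137 * 100 = 54.0146%

Final answer: 54.0146%


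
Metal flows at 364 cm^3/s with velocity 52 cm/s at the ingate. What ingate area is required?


Formula: A_ingate = Q / v  (continuity equation)
A = 364 cm^3/s / 52 cm/s = 7.0000 cm^2

Answer: 7.0000 cm^2


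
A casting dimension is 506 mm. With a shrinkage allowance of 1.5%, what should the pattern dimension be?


Formula: L_pattern = L_casting * (1 + shrinkage_rate/100)
Shrinkage factor = 1 + 1.5/100 = 1.015
L_pattern = 506 mm * 1.015 = 513.5900 mm

513.5900 mm


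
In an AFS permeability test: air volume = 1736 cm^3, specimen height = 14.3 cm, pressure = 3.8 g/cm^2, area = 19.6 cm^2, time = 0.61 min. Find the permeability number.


Formula: Permeability Number P = (V * H) / (p * A * t)
Numerator: V * H = 1736 * 14.3 = 24824.8
Denominator: p * A * t = 3.8 * 19.6 * 0.61 = 45.4328
P = 24824.8 / 45.4328 = 546.4070

546.4070


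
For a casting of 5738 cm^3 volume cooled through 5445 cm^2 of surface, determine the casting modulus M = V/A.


Formula: Casting Modulus M = V / A
M = 5738 cm^3 / 5445 cm^2 = 1.0538 cm

1.0538 cm


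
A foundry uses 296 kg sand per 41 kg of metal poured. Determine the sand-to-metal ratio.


Formula: Sand-to-Metal Ratio = W_sand / W_metal
Ratio = 296 kg / 41 kg = 7.2195

Answer: 7.2195


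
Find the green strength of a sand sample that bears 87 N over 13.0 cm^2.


Formula: Compressive Strength = Force / Area
Strength = 87 N / 13.0 cm^2 = 6.6923 N/cm^2

Final answer: 6.6923 N/cm^2


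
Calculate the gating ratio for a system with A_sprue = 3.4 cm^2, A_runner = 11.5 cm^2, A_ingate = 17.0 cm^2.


Sprue:Runner:Ingate = 1 : 11.5/3.4 : 17.0/3.4 = 1:3.38:5.00

1:3.38:5.00


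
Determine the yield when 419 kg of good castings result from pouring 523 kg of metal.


Formula: Casting Yield = (W_good / W_total) * 100
Yield = (419 kg / 523 kg) * 100 = 80.1147%


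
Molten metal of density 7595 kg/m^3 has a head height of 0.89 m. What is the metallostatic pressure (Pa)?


Formula: P = rho * g * h
rho * g = 7595 * 9.81 = 74506.95 N/m^3
P = 74506.95 * 0.89 = 66311.1855 Pa

66311.1855 Pa


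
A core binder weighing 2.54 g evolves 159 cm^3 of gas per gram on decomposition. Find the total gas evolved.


Formula: V_gas = W_binder * gas_evolution_rate
V = 2.54 g * 159 cm^3/g = 403.8600 cm^3

403.8600 cm^3


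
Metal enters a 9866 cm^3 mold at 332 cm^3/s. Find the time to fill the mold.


Formula: t_fill = V_mold / Q_flow
t = 9866 cm^3 / 332 cm^3/s = 29.7169 s

Answer: 29.7169 s


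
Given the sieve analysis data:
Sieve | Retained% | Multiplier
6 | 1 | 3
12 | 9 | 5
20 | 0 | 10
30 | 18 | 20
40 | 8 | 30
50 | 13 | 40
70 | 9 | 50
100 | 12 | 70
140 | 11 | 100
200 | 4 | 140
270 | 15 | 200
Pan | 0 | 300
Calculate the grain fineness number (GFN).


Formula: GFN = sum(pct * multiplier) / sum(pct)
sum(pct * multiplier) = 7118
sum(pct) = 100
GFN = 7118 / 100 = 71.18

Answer: 71.18


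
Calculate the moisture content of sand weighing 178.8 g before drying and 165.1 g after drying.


Formula: MC = (W_wet - W_dry) / W_wet * 100
Water mass = 178.8 - 165.1 = 13.7 g
MC = 13.7 / 178.8 * 100 = 7.6622%

Final answer: 7.6622%


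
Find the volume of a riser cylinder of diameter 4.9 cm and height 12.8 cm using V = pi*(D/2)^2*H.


Formula: V = pi * (D/2)^2 * H  (cylinder volume)
Radius = D/2 = 4.9/2 = 2.45 cm
V = pi * 2.45^2 * 12.8 = 241.3748 cm^3


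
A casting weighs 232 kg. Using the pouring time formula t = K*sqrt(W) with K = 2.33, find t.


Formula: t = K * sqrt(W)
sqrt(W) = sqrt(232) = 15.23155
t = 2.33 * 15.23155 = 35.4895 s

Final answer: 35.4895 s


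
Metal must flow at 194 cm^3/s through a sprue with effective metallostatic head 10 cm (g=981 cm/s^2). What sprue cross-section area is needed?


Formula: v = sqrt(2*g*h), A = Q/v
Velocity: v = sqrt(2 * 981 * 10) = sqrt(19620) = 140.0714 cm/s
Sprue area: A = Q / v = 194 / 140.0714 = 1.3850 cm^2

1.3850 cm^2


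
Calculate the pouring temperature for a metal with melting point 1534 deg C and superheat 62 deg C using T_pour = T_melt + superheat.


Formula: T_pour = T_melt + Superheat
T_pour = 1534 + 62 = 1596 deg C

Final answer: 1596 deg C


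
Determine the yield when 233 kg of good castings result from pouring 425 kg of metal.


Formula: Casting Yield = (W_good / W_total) * 100
Yield = (233 kg / 425 kg) * 100 = 54.8235%

Final answer: 54.8235%


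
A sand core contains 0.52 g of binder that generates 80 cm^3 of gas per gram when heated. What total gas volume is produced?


Formula: V_gas = W_binder * gas_evolution_rate
V = 0.52 g * 80 cm^3/g = 41.6000 cm^3

Answer: 41.6000 cm^3


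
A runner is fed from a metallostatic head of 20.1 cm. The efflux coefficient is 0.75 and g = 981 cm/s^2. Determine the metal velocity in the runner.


Formula: v = Cd * sqrt(2 * g * h)  (Torricelli with discharge coefficient)
2*g*h = 2 * 981 * 20.1 = 39436.2 cm^2/s^2
sqrt(39436.2) = 198.58550 cm/s
v = 0.75 * 198.58550 = 148.9391 cm/s

Answer: 148.9391 cm/s


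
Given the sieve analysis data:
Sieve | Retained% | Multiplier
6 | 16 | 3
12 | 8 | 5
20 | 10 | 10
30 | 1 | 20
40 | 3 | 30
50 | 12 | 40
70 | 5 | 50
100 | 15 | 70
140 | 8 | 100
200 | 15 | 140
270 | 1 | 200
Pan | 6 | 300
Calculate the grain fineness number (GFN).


Formula: GFN = sum(pct * multiplier) / sum(pct)
sum(pct * multiplier) = 6978
sum(pct) = 100
GFN = 6978 / 100 = 69.78

Answer: 69.78


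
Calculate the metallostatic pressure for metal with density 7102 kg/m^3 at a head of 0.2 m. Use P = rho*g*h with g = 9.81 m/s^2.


Formula: P = rho * g * h
rho * g = 7102 * 9.81 = 69670.62 N/m^3
P = 69670.62 * 0.2 = 13934.1240 Pa

Final answer: 13934.1240 Pa


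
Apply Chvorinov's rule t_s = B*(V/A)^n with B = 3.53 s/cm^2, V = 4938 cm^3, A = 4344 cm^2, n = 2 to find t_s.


Formula: t_s = B * (V/A)^n  (Chvorinov's rule, n=2)
Modulus M = V/A = 4938/4344 = 1.136740 cm
M^2 = 1.136740^2 = 1.292178 cm^2
t_s = 3.53 * 1.292178 = 4.5614 s


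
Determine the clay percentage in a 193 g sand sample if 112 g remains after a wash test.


Formula: Clay% = (W_total - W_washed) / W_total * 100
Clay mass = 193 - 112 = 81 g
Clay% = 81 / 193 * 100 = 41.9689%

Answer: 41.9689%


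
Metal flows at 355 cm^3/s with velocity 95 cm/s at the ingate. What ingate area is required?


Formula: A_ingate = Q / v  (continuity equation)
A = 355 cm^3/s / 95 cm/s = 3.7368 cm^2

3.7368 cm^2


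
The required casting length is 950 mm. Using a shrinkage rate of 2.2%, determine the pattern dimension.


Formula: L_pattern = L_casting * (1 + shrinkage_rate/100)
Shrinkage factor = 1 + 2.2/100 = 1.022
L_pattern = 950 mm * 1.022 = 970.9000 mm

Answer: 970.9000 mm


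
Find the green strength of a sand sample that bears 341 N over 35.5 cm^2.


Formula: Compressive Strength = Force / Area
Strength = 341 N / 35.5 cm^2 = 9.6056 N/cm^2

Answer: 9.6056 N/cm^2


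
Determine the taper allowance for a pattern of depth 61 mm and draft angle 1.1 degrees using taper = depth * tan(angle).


Formula: taper = depth * tan(draft_angle)
tan(1.1 deg) = 0.0192010
taper = 61 mm * 0.0192010 = 1.1713 mm

Answer: 1.1713 mm


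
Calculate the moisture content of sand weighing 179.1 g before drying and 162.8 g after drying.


Formula: MC = (W_wet - W_dry) / W_wet * 100
Water mass = 179.1 - 162.8 = 16.3 g
MC = 16.3 / 179.1 * 100 = 9.1011%

Answer: 9.1011%


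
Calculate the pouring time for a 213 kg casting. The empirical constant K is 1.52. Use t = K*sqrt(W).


Formula: t = K * sqrt(W)
sqrt(W) = sqrt(213) = 14.59452
t = 1.52 * 14.59452 = 22.1837 s


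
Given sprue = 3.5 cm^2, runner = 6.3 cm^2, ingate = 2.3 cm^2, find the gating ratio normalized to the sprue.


Sprue:Runner:Ingate = 1 : 6.3/3.5 : 2.3/3.5 = 1:1.80:0.66

1:1.80:0.66


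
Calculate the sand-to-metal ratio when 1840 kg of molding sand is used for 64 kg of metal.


Formula: Sand-to-Metal Ratio = W_sand / W_metal
Ratio = 1840 kg / 64 kg = 28.7500


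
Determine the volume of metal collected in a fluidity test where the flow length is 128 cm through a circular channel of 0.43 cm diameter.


Formula: V = pi * (d/2)^2 * L  (cylinder volume)
Radius = 0.43/2 = 0.215 cm
V = pi * 0.215^2 * 128 = 18.5882 cm^3

18.5882 cm^3


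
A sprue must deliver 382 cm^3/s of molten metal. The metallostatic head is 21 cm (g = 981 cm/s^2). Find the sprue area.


Formula: v = sqrt(2*g*h), A = Q/v
Velocity: v = sqrt(2 * 981 * 21) = sqrt(41202) = 202.9828 cm/s
Sprue area: A = Q / v = 382 / 202.9828 = 1.8819 cm^2

Answer: 1.8819 cm^2


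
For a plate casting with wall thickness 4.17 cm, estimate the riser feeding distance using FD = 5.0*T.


Formula: FD = 5.0 * T  (riser feeding-distance rule)
FD = 5.0 * 4.17 cm = 20.8500 cm

20.8500 cm


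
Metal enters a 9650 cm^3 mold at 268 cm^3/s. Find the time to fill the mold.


Formula: t_fill = V_mold / Q_flow
t = 9650 cm^3 / 268 cm^3/s = 36.0075 s

Answer: 36.0075 s


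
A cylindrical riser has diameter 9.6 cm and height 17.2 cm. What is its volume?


Formula: V = pi * (D/2)^2 * H  (cylinder volume)
Radius = D/2 = 9.6/2 = 4.8 cm
V = pi * 4.8^2 * 17.2 = 1244.9755 cm^3

Answer: 1244.9755 cm^3


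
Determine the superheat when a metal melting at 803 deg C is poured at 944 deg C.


Formula: Superheat = T_pour - T_melt
Superheat = 944 - 803 = 141 deg C

141 deg C


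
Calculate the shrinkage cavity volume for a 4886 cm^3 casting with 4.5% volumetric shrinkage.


Formula: V_shrink = V_casting * shrinkage_pct / 100
V_shrink = 4886 cm^3 * 4.5 / 100 = 219.8700 cm^3

219.8700 cm^3


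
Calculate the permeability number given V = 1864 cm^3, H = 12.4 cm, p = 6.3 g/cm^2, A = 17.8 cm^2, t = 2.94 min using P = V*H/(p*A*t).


Formula: Permeability Number P = (V * H) / (p * A * t)
Numerator: V * H = 1864 * 12.4 = 23113.6
Denominator: p * A * t = 6.3 * 17.8 * 2.94 = 329.6916
P = 23113.6 / 329.6916 = 70.1067


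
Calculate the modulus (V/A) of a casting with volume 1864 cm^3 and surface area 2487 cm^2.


Formula: Casting Modulus M = V / A
M = 1864 cm^3 / 2487 cm^2 = 0.7495 cm

Answer: 0.7495 cm


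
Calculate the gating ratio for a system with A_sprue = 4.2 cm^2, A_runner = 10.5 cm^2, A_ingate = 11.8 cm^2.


Sprue:Runner:Ingate = 1 : 10.5/4.2 : 11.8/4.2 = 1:2.50:2.81

1:2.50:2.81


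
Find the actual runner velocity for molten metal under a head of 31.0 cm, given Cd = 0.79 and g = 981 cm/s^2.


Formula: v = Cd * sqrt(2 * g * h)  (Torricelli with discharge coefficient)
2*g*h = 2 * 981 * 31.0 = 60822.0 cm^2/s^2
sqrt(60822.0) = 246.62117 cm/s
v = 0.79 * 246.62117 = 194.8307 cm/s

Answer: 194.8307 cm/s


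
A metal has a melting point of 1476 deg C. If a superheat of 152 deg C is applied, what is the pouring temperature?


Formula: T_pour = T_melt + Superheat
T_pour = 1476 + 152 = 1628 deg C


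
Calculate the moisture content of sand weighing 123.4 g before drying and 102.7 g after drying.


Formula: MC = (W_wet - W_dry) / W_wet * 100
Water mass = 123.4 - 102.7 = 20.7 g
MC = 20.7 / 123.4 * 100 = 16.7747%


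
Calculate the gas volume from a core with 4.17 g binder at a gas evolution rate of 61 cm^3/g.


Formula: V_gas = W_binder * gas_evolution_rate
V = 4.17 g * 61 cm^3/g = 254.3700 cm^3


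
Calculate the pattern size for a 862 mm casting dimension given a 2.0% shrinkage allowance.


Formula: L_pattern = L_casting * (1 + shrinkage_rate/100)
Shrinkage factor = 1 + 2.0/100 = 1.02
L_pattern = 862 mm * 1.02 = 879.2400 mm


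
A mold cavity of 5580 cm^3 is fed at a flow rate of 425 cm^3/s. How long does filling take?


Formula: t_fill = V_mold / Q_flow
t = 5580 cm^3 / 425 cm^3/s = 13.1294 s


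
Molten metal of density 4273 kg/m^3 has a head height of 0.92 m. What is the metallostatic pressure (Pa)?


Formula: P = rho * g * h
rho * g = 4273 * 9.81 = 41918.13 N/m^3
P = 41918.13 * 0.92 = 38564.6796 Pa

Answer: 38564.6796 Pa


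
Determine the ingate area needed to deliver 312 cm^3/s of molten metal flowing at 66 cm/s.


Formula: A_ingate = Q / v  (continuity equation)
A = 312 cm^3/s / 66 cm/s = 4.7273 cm^2


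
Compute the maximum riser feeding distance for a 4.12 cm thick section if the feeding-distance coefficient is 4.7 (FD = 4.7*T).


Formula: FD = 4.7 * T  (riser feeding-distance rule)
FD = 4.7 * 4.12 cm = 19.3640 cm


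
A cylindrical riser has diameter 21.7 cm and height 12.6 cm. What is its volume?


Formula: V = pi * (D/2)^2 * H  (cylinder volume)
Radius = D/2 = 21.7/2 = 10.85 cm
V = pi * 10.85^2 * 12.6 = 4659.9354 cm^3

4659.9354 cm^3


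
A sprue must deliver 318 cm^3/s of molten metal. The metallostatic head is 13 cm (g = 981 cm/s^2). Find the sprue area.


Formula: v = sqrt(2*g*h), A = Q/v
Velocity: v = sqrt(2 * 981 * 13) = sqrt(25506) = 159.7060 cm/s
Sprue area: A = Q / v = 318 / 159.7060 = 1.9912 cm^2

Final answer: 1.9912 cm^2


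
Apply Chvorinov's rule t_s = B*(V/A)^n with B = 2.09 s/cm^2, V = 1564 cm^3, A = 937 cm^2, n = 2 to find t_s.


Formula: t_s = B * (V/A)^n  (Chvorinov's rule, n=2)
Modulus M = V/A = 1564/937 = 1.669157 cm
M^2 = 1.669157^2 = 2.786085 cm^2
t_s = 2.09 * 2.786085 = 5.8229 s

Final answer: 5.8229 s


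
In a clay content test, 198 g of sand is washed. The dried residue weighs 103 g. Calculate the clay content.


Formula: Clay% = (W_total - W_washed) / W_total * 100
Clay mass = 198 - 103 = 95 g
Clay% = 95 / 198 * 100 = 47.9798%

Final answer: 47.9798%


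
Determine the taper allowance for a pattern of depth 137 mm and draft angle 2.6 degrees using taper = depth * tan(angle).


Formula: taper = depth * tan(draft_angle)
tan(2.6 deg) = 0.0454097
taper = 137 mm * 0.0454097 = 6.2211 mm

Answer: 6.2211 mm


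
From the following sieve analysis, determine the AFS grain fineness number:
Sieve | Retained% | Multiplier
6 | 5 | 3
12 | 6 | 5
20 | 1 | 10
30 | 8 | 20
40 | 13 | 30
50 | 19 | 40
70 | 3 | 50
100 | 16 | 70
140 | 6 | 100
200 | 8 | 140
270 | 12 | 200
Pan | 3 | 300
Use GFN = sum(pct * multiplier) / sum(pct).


Formula: GFN = sum(pct * multiplier) / sum(pct)
sum(pct * multiplier) = 7655
sum(pct) = 100
GFN = 7655 / 100 = 76.55

76.55


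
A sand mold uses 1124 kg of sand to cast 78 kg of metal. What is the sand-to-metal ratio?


Formula: Sand-to-Metal Ratio = W_sand / W_metal
Ratio = 1124 kg / 78 kg = 14.4103

Answer: 14.4103


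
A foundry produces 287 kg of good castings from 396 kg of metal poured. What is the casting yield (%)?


Formula: Casting Yield = (W_good / W_total) * 100
Yield = (287 kg / 396 kg) * 100 = 72.4747%

Final answer: 72.4747%


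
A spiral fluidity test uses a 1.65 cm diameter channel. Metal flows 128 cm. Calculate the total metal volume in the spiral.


Formula: V = pi * (d/2)^2 * L  (cylinder volume)
Radius = 1.65/2 = 0.825 cm
V = pi * 0.825^2 * 128 = 273.6956 cm^3

273.6956 cm^3


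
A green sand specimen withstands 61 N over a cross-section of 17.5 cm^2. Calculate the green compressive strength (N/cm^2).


Formula: Compressive Strength = Force / Area
Strength = 61 N / 17.5 cm^2 = 3.4857 N/cm^2

Answer: 3.4857 N/cm^2


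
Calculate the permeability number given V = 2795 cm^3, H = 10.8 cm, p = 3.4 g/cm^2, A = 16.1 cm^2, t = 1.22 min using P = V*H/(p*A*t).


Formula: Permeability Number P = (V * H) / (p * A * t)
Numerator: V * H = 2795 * 10.8 = 30186.0
Denominator: p * A * t = 3.4 * 16.1 * 1.22 = 66.7828
P = 30186.0 / 66.7828 = 452.0026

452.0026


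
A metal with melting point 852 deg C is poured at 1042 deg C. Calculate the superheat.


Formula: Superheat = T_pour - T_melt
Superheat = 1042 - 852 = 190 deg C

Answer: 190 deg C


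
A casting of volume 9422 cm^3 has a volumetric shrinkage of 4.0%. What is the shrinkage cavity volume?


Formula: V_shrink = V_casting * shrinkage_pct / 100
V_shrink = 9422 cm^3 * 4.0 / 100 = 376.8800 cm^3


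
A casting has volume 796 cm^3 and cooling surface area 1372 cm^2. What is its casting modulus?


Formula: Casting Modulus M = V / A
M = 796 cm^3 / 1372 cm^2 = 0.5802 cm

Final answer: 0.5802 cm


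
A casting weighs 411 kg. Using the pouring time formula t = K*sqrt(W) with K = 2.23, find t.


Formula: t = K * sqrt(W)
sqrt(W) = sqrt(411) = 20.27313
t = 2.23 * 20.27313 = 45.2091 s

Answer: 45.2091 s


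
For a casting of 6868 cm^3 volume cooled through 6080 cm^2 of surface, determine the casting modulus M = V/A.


Formula: Casting Modulus M = V / A
M = 6868 cm^3 / 6080 cm^2 = 1.1296 cm

Answer: 1.1296 cm


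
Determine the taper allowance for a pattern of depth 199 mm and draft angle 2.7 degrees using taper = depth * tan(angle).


Formula: taper = depth * tan(draft_angle)
tan(2.7 deg) = 0.0471588
taper = 199 mm * 0.0471588 = 9.3846 mm

Final answer: 9.3846 mm


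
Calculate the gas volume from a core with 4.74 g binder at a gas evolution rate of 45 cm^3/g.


Formula: V_gas = W_binder * gas_evolution_rate
V = 4.74 g * 45 cm^3/g = 213.3000 cm^3


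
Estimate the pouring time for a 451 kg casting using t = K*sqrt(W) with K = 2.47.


Formula: t = K * sqrt(W)
sqrt(W) = sqrt(451) = 21.23676
t = 2.47 * 21.23676 = 52.4548 s

Final answer: 52.4548 s


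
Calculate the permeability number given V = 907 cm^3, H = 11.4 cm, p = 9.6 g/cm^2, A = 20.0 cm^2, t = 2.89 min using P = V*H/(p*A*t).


Formula: Permeability Number P = (V * H) / (p * A * t)
Numerator: V * H = 907 * 11.4 = 10339.8
Denominator: p * A * t = 9.6 * 20.0 * 2.89 = 554.88
P = 10339.8 / 554.88 = 18.6343

Final answer: 18.6343


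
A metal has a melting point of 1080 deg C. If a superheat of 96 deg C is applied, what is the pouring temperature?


Formula: T_pour = T_melt + Superheat
T_pour = 1080 + 96 = 1176 deg C

1176 deg C


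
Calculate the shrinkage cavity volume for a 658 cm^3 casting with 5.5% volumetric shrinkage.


Formula: V_shrink = V_casting * shrinkage_pct / 100
V_shrink = 658 cm^3 * 5.5 / 100 = 36.1900 cm^3

Answer: 36.1900 cm^3


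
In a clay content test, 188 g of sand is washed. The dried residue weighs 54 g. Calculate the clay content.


Formula: Clay% = (W_total - W_washed) / W_total * 100
Clay mass = 188 - 54 = 134 g
Clay% = 134 / 188 * 100 = 71.2766%

Answer: 71.2766%


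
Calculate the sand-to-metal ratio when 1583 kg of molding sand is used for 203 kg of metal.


Formula: Sand-to-Metal Ratio = W_sand / W_metal
Ratio = 1583 kg / 203 kg = 7.7980

Final answer: 7.7980


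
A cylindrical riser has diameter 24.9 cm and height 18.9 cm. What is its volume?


Formula: V = pi * (D/2)^2 * H  (cylinder volume)
Radius = D/2 = 24.9/2 = 12.45 cm
V = pi * 12.45^2 * 18.9 = 9203.4441 cm^3

9203.4441 cm^3


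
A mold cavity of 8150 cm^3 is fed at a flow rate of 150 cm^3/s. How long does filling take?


Formula: t_fill = V_mold / Q_flow
t = 8150 cm^3 / 150 cm^3/s = 54.3333 s

Answer: 54.3333 s


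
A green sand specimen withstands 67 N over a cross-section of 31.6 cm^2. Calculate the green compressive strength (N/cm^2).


Formula: Compressive Strength = Force / Area
Strength = 67 N / 31.6 cm^2 = 2.1203 N/cm^2

Answer: 2.1203 N/cm^2


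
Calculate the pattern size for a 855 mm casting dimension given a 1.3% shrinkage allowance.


Formula: L_pattern = L_casting * (1 + shrinkage_rate/100)
Shrinkage factor = 1 + 1.3/100 = 1.013
L_pattern = 855 mm * 1.013 = 866.1150 mm

Final answer: 866.1150 mm


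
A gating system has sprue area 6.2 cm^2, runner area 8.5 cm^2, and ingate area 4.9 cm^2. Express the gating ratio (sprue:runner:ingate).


Sprue:Runner:Ingate = 1 : 8.5/6.2 : 4.9/6.2 = 1:1.37:0.79


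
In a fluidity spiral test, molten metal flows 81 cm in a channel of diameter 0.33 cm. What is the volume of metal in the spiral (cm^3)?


Formula: V = pi * (d/2)^2 * L  (cylinder volume)
Radius = 0.33/2 = 0.165 cm
V = pi * 0.165^2 * 81 = 6.9279 cm^3

Answer: 6.9279 cm^3


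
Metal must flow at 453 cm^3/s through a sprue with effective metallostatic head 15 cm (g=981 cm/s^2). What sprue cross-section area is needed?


Formula: v = sqrt(2*g*h), A = Q/v
Velocity: v = sqrt(2 * 981 * 15) = sqrt(29430) = 171.5517 cm/s
Sprue area: A = Q / v = 453 / 171.5517 = 2.6406 cm^2

2.6406 cm^2


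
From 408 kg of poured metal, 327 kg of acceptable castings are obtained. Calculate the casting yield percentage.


Formula: Casting Yield = (W_good / W_total) * 100
Yield = (327 kg / 408 kg) * 100 = 80.1471%

Answer: 80.1471%


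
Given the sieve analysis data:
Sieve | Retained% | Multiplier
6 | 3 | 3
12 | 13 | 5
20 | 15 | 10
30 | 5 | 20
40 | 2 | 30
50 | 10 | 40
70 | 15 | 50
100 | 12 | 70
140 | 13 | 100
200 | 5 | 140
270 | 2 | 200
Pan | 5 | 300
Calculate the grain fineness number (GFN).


Formula: GFN = sum(pct * multiplier) / sum(pct)
sum(pct * multiplier) = 6274
sum(pct) = 100
GFN = 6274 / 100 = 62.74

62.74
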